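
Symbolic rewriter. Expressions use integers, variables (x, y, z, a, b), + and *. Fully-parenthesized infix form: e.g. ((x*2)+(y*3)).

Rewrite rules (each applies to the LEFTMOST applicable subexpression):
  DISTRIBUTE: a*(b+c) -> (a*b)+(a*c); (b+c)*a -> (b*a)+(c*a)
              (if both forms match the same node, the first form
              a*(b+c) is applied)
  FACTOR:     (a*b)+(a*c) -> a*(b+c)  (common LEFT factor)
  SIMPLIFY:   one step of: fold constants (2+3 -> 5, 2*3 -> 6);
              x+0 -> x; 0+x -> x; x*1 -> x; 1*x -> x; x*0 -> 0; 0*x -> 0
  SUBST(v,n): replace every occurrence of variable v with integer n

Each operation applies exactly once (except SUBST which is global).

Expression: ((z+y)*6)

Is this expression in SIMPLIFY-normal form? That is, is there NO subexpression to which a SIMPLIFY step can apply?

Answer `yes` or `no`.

Expression: ((z+y)*6)
Scanning for simplifiable subexpressions (pre-order)...
  at root: ((z+y)*6) (not simplifiable)
  at L: (z+y) (not simplifiable)
Result: no simplifiable subexpression found -> normal form.

Answer: yes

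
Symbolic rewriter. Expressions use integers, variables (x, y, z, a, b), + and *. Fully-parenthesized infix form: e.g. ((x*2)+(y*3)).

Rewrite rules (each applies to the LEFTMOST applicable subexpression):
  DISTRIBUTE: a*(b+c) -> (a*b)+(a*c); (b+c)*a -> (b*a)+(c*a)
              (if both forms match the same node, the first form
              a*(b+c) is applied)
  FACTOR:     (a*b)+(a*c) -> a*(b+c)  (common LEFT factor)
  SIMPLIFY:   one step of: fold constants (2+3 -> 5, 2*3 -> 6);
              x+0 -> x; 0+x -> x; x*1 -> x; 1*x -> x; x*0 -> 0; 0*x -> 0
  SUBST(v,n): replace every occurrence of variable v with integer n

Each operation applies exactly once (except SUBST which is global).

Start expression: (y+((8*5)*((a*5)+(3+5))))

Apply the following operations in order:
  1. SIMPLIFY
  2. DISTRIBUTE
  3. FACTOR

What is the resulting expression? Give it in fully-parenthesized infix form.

Answer: (y+(40*((a*5)+(3+5))))

Derivation:
Start: (y+((8*5)*((a*5)+(3+5))))
Apply SIMPLIFY at RL (target: (8*5)): (y+((8*5)*((a*5)+(3+5)))) -> (y+(40*((a*5)+(3+5))))
Apply DISTRIBUTE at R (target: (40*((a*5)+(3+5)))): (y+(40*((a*5)+(3+5)))) -> (y+((40*(a*5))+(40*(3+5))))
Apply FACTOR at R (target: ((40*(a*5))+(40*(3+5)))): (y+((40*(a*5))+(40*(3+5)))) -> (y+(40*((a*5)+(3+5))))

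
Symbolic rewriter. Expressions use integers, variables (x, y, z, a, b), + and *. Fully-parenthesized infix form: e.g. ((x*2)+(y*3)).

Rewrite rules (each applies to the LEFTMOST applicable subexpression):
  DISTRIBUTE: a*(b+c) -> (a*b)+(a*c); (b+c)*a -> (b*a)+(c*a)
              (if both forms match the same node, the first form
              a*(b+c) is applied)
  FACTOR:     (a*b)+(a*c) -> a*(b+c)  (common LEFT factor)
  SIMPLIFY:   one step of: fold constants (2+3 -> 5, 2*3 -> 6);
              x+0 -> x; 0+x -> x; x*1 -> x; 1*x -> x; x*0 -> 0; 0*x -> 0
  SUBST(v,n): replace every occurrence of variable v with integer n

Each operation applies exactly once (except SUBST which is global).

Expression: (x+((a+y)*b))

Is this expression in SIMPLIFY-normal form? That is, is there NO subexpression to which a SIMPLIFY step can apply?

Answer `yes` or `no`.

Expression: (x+((a+y)*b))
Scanning for simplifiable subexpressions (pre-order)...
  at root: (x+((a+y)*b)) (not simplifiable)
  at R: ((a+y)*b) (not simplifiable)
  at RL: (a+y) (not simplifiable)
Result: no simplifiable subexpression found -> normal form.

Answer: yes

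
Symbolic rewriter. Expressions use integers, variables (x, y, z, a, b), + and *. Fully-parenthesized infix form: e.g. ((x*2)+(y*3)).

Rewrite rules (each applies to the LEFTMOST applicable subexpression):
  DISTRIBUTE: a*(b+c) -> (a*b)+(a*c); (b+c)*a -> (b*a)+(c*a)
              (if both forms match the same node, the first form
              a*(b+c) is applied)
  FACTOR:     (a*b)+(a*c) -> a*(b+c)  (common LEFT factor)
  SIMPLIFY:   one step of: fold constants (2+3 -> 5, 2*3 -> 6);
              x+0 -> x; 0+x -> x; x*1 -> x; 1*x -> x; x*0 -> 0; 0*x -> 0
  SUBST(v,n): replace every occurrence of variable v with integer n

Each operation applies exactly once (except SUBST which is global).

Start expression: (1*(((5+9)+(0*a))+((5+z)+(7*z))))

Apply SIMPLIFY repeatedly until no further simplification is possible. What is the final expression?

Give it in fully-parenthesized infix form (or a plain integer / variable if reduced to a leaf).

Answer: (14+((5+z)+(7*z)))

Derivation:
Start: (1*(((5+9)+(0*a))+((5+z)+(7*z))))
Step 1: at root: (1*(((5+9)+(0*a))+((5+z)+(7*z)))) -> (((5+9)+(0*a))+((5+z)+(7*z))); overall: (1*(((5+9)+(0*a))+((5+z)+(7*z)))) -> (((5+9)+(0*a))+((5+z)+(7*z)))
Step 2: at LL: (5+9) -> 14; overall: (((5+9)+(0*a))+((5+z)+(7*z))) -> ((14+(0*a))+((5+z)+(7*z)))
Step 3: at LR: (0*a) -> 0; overall: ((14+(0*a))+((5+z)+(7*z))) -> ((14+0)+((5+z)+(7*z)))
Step 4: at L: (14+0) -> 14; overall: ((14+0)+((5+z)+(7*z))) -> (14+((5+z)+(7*z)))
Fixed point: (14+((5+z)+(7*z)))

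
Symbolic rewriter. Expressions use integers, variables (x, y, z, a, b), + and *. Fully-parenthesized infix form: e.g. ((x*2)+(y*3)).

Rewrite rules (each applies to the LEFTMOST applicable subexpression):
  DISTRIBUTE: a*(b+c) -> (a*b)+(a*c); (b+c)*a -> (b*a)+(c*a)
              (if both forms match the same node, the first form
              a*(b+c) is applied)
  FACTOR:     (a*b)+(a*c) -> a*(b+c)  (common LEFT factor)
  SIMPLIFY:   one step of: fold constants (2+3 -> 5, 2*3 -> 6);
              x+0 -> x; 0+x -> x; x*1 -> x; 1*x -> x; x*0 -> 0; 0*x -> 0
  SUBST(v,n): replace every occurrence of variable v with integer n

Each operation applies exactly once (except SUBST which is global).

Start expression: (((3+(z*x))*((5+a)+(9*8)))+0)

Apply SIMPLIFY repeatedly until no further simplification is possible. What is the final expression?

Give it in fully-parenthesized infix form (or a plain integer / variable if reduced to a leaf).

Start: (((3+(z*x))*((5+a)+(9*8)))+0)
Step 1: at root: (((3+(z*x))*((5+a)+(9*8)))+0) -> ((3+(z*x))*((5+a)+(9*8))); overall: (((3+(z*x))*((5+a)+(9*8)))+0) -> ((3+(z*x))*((5+a)+(9*8)))
Step 2: at RR: (9*8) -> 72; overall: ((3+(z*x))*((5+a)+(9*8))) -> ((3+(z*x))*((5+a)+72))
Fixed point: ((3+(z*x))*((5+a)+72))

Answer: ((3+(z*x))*((5+a)+72))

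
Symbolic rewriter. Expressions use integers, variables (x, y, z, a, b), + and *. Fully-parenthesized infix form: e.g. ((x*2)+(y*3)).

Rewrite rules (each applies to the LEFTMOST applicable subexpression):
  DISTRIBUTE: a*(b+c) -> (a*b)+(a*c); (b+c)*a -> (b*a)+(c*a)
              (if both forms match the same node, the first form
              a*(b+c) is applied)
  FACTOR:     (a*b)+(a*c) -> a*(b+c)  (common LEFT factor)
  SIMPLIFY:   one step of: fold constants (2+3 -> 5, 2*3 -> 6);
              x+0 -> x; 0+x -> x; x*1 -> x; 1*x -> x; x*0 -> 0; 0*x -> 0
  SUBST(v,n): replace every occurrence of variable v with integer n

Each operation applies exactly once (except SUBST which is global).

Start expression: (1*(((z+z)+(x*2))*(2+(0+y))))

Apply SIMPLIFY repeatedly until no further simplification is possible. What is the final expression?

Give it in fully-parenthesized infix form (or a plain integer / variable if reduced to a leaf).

Start: (1*(((z+z)+(x*2))*(2+(0+y))))
Step 1: at root: (1*(((z+z)+(x*2))*(2+(0+y)))) -> (((z+z)+(x*2))*(2+(0+y))); overall: (1*(((z+z)+(x*2))*(2+(0+y)))) -> (((z+z)+(x*2))*(2+(0+y)))
Step 2: at RR: (0+y) -> y; overall: (((z+z)+(x*2))*(2+(0+y))) -> (((z+z)+(x*2))*(2+y))
Fixed point: (((z+z)+(x*2))*(2+y))

Answer: (((z+z)+(x*2))*(2+y))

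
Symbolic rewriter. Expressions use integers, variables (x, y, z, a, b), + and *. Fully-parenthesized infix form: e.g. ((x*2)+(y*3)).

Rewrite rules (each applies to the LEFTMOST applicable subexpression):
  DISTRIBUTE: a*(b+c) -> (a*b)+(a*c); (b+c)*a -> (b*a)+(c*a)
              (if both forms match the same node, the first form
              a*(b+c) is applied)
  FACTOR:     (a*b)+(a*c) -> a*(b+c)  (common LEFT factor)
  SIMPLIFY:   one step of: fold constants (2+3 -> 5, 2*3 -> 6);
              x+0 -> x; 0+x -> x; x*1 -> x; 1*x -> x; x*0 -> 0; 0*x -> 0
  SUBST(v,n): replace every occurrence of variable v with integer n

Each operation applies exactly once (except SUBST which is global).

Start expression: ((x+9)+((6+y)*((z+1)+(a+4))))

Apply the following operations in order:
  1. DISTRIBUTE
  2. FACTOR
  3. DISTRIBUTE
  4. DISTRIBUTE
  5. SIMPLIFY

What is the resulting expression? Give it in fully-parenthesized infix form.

Start: ((x+9)+((6+y)*((z+1)+(a+4))))
Apply DISTRIBUTE at R (target: ((6+y)*((z+1)+(a+4)))): ((x+9)+((6+y)*((z+1)+(a+4)))) -> ((x+9)+(((6+y)*(z+1))+((6+y)*(a+4))))
Apply FACTOR at R (target: (((6+y)*(z+1))+((6+y)*(a+4)))): ((x+9)+(((6+y)*(z+1))+((6+y)*(a+4)))) -> ((x+9)+((6+y)*((z+1)+(a+4))))
Apply DISTRIBUTE at R (target: ((6+y)*((z+1)+(a+4)))): ((x+9)+((6+y)*((z+1)+(a+4)))) -> ((x+9)+(((6+y)*(z+1))+((6+y)*(a+4))))
Apply DISTRIBUTE at RL (target: ((6+y)*(z+1))): ((x+9)+(((6+y)*(z+1))+((6+y)*(a+4)))) -> ((x+9)+((((6+y)*z)+((6+y)*1))+((6+y)*(a+4))))
Apply SIMPLIFY at RLR (target: ((6+y)*1)): ((x+9)+((((6+y)*z)+((6+y)*1))+((6+y)*(a+4)))) -> ((x+9)+((((6+y)*z)+(6+y))+((6+y)*(a+4))))

Answer: ((x+9)+((((6+y)*z)+(6+y))+((6+y)*(a+4))))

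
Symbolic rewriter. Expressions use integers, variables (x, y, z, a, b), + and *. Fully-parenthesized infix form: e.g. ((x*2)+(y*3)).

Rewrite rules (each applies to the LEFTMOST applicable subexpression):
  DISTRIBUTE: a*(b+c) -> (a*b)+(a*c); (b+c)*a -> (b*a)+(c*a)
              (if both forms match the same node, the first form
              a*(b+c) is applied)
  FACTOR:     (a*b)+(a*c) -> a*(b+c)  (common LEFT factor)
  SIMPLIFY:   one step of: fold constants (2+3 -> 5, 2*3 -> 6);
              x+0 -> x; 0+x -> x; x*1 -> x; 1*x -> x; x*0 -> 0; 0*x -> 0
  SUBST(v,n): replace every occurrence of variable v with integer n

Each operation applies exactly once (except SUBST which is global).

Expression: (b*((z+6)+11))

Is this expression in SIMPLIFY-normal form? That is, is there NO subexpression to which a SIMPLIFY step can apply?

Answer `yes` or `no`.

Answer: yes

Derivation:
Expression: (b*((z+6)+11))
Scanning for simplifiable subexpressions (pre-order)...
  at root: (b*((z+6)+11)) (not simplifiable)
  at R: ((z+6)+11) (not simplifiable)
  at RL: (z+6) (not simplifiable)
Result: no simplifiable subexpression found -> normal form.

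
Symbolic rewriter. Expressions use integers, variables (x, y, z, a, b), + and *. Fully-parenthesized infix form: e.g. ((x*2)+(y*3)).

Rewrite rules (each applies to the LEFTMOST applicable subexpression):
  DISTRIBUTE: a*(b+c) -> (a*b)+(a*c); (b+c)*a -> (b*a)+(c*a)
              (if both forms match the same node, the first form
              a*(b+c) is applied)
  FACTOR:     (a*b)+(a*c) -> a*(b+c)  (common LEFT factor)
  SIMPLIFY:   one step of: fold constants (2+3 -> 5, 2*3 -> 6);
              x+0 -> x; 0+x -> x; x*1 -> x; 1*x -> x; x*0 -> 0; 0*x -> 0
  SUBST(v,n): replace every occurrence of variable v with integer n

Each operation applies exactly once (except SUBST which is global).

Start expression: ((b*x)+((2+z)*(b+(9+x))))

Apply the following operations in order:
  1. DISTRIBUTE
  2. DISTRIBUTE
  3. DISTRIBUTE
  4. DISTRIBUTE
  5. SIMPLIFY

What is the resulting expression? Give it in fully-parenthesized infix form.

Start: ((b*x)+((2+z)*(b+(9+x))))
Apply DISTRIBUTE at R (target: ((2+z)*(b+(9+x)))): ((b*x)+((2+z)*(b+(9+x)))) -> ((b*x)+(((2+z)*b)+((2+z)*(9+x))))
Apply DISTRIBUTE at RL (target: ((2+z)*b)): ((b*x)+(((2+z)*b)+((2+z)*(9+x)))) -> ((b*x)+(((2*b)+(z*b))+((2+z)*(9+x))))
Apply DISTRIBUTE at RR (target: ((2+z)*(9+x))): ((b*x)+(((2*b)+(z*b))+((2+z)*(9+x)))) -> ((b*x)+(((2*b)+(z*b))+(((2+z)*9)+((2+z)*x))))
Apply DISTRIBUTE at RRL (target: ((2+z)*9)): ((b*x)+(((2*b)+(z*b))+(((2+z)*9)+((2+z)*x)))) -> ((b*x)+(((2*b)+(z*b))+(((2*9)+(z*9))+((2+z)*x))))
Apply SIMPLIFY at RRLL (target: (2*9)): ((b*x)+(((2*b)+(z*b))+(((2*9)+(z*9))+((2+z)*x)))) -> ((b*x)+(((2*b)+(z*b))+((18+(z*9))+((2+z)*x))))

Answer: ((b*x)+(((2*b)+(z*b))+((18+(z*9))+((2+z)*x))))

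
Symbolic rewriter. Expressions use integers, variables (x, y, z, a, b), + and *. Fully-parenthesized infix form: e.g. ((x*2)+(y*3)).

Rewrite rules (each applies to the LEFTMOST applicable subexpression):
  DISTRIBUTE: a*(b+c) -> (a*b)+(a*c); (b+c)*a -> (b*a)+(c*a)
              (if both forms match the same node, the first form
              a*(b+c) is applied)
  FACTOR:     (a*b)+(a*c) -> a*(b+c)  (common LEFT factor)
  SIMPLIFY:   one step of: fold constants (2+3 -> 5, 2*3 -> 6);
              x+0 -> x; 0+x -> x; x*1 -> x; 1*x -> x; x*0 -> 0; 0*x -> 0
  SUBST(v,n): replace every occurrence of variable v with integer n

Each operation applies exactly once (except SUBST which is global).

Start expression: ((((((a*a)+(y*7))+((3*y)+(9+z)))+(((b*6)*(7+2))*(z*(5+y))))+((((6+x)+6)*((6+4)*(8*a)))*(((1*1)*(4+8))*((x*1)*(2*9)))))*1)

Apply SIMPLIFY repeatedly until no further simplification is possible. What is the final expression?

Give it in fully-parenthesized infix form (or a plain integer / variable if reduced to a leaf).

Start: ((((((a*a)+(y*7))+((3*y)+(9+z)))+(((b*6)*(7+2))*(z*(5+y))))+((((6+x)+6)*((6+4)*(8*a)))*(((1*1)*(4+8))*((x*1)*(2*9)))))*1)
Step 1: at root: ((((((a*a)+(y*7))+((3*y)+(9+z)))+(((b*6)*(7+2))*(z*(5+y))))+((((6+x)+6)*((6+4)*(8*a)))*(((1*1)*(4+8))*((x*1)*(2*9)))))*1) -> (((((a*a)+(y*7))+((3*y)+(9+z)))+(((b*6)*(7+2))*(z*(5+y))))+((((6+x)+6)*((6+4)*(8*a)))*(((1*1)*(4+8))*((x*1)*(2*9))))); overall: ((((((a*a)+(y*7))+((3*y)+(9+z)))+(((b*6)*(7+2))*(z*(5+y))))+((((6+x)+6)*((6+4)*(8*a)))*(((1*1)*(4+8))*((x*1)*(2*9)))))*1) -> (((((a*a)+(y*7))+((3*y)+(9+z)))+(((b*6)*(7+2))*(z*(5+y))))+((((6+x)+6)*((6+4)*(8*a)))*(((1*1)*(4+8))*((x*1)*(2*9)))))
Step 2: at LRLR: (7+2) -> 9; overall: (((((a*a)+(y*7))+((3*y)+(9+z)))+(((b*6)*(7+2))*(z*(5+y))))+((((6+x)+6)*((6+4)*(8*a)))*(((1*1)*(4+8))*((x*1)*(2*9))))) -> (((((a*a)+(y*7))+((3*y)+(9+z)))+(((b*6)*9)*(z*(5+y))))+((((6+x)+6)*((6+4)*(8*a)))*(((1*1)*(4+8))*((x*1)*(2*9)))))
Step 3: at RLRL: (6+4) -> 10; overall: (((((a*a)+(y*7))+((3*y)+(9+z)))+(((b*6)*9)*(z*(5+y))))+((((6+x)+6)*((6+4)*(8*a)))*(((1*1)*(4+8))*((x*1)*(2*9))))) -> (((((a*a)+(y*7))+((3*y)+(9+z)))+(((b*6)*9)*(z*(5+y))))+((((6+x)+6)*(10*(8*a)))*(((1*1)*(4+8))*((x*1)*(2*9)))))
Step 4: at RRLL: (1*1) -> 1; overall: (((((a*a)+(y*7))+((3*y)+(9+z)))+(((b*6)*9)*(z*(5+y))))+((((6+x)+6)*(10*(8*a)))*(((1*1)*(4+8))*((x*1)*(2*9))))) -> (((((a*a)+(y*7))+((3*y)+(9+z)))+(((b*6)*9)*(z*(5+y))))+((((6+x)+6)*(10*(8*a)))*((1*(4+8))*((x*1)*(2*9)))))
Step 5: at RRL: (1*(4+8)) -> (4+8); overall: (((((a*a)+(y*7))+((3*y)+(9+z)))+(((b*6)*9)*(z*(5+y))))+((((6+x)+6)*(10*(8*a)))*((1*(4+8))*((x*1)*(2*9))))) -> (((((a*a)+(y*7))+((3*y)+(9+z)))+(((b*6)*9)*(z*(5+y))))+((((6+x)+6)*(10*(8*a)))*((4+8)*((x*1)*(2*9)))))
Step 6: at RRL: (4+8) -> 12; overall: (((((a*a)+(y*7))+((3*y)+(9+z)))+(((b*6)*9)*(z*(5+y))))+((((6+x)+6)*(10*(8*a)))*((4+8)*((x*1)*(2*9))))) -> (((((a*a)+(y*7))+((3*y)+(9+z)))+(((b*6)*9)*(z*(5+y))))+((((6+x)+6)*(10*(8*a)))*(12*((x*1)*(2*9)))))
Step 7: at RRRL: (x*1) -> x; overall: (((((a*a)+(y*7))+((3*y)+(9+z)))+(((b*6)*9)*(z*(5+y))))+((((6+x)+6)*(10*(8*a)))*(12*((x*1)*(2*9))))) -> (((((a*a)+(y*7))+((3*y)+(9+z)))+(((b*6)*9)*(z*(5+y))))+((((6+x)+6)*(10*(8*a)))*(12*(x*(2*9)))))
Step 8: at RRRR: (2*9) -> 18; overall: (((((a*a)+(y*7))+((3*y)+(9+z)))+(((b*6)*9)*(z*(5+y))))+((((6+x)+6)*(10*(8*a)))*(12*(x*(2*9))))) -> (((((a*a)+(y*7))+((3*y)+(9+z)))+(((b*6)*9)*(z*(5+y))))+((((6+x)+6)*(10*(8*a)))*(12*(x*18))))
Fixed point: (((((a*a)+(y*7))+((3*y)+(9+z)))+(((b*6)*9)*(z*(5+y))))+((((6+x)+6)*(10*(8*a)))*(12*(x*18))))

Answer: (((((a*a)+(y*7))+((3*y)+(9+z)))+(((b*6)*9)*(z*(5+y))))+((((6+x)+6)*(10*(8*a)))*(12*(x*18))))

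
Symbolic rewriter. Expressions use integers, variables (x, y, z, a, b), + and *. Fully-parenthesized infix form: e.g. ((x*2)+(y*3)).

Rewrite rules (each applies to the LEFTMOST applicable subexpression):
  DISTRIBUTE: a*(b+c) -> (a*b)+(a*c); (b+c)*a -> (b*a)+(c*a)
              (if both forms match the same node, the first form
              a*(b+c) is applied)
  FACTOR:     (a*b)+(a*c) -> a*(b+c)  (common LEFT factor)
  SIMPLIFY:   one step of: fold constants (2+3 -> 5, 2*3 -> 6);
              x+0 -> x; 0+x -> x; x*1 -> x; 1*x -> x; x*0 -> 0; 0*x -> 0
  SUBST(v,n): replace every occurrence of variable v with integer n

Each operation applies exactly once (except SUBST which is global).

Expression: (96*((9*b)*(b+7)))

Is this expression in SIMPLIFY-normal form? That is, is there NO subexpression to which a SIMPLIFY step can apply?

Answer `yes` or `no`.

Answer: yes

Derivation:
Expression: (96*((9*b)*(b+7)))
Scanning for simplifiable subexpressions (pre-order)...
  at root: (96*((9*b)*(b+7))) (not simplifiable)
  at R: ((9*b)*(b+7)) (not simplifiable)
  at RL: (9*b) (not simplifiable)
  at RR: (b+7) (not simplifiable)
Result: no simplifiable subexpression found -> normal form.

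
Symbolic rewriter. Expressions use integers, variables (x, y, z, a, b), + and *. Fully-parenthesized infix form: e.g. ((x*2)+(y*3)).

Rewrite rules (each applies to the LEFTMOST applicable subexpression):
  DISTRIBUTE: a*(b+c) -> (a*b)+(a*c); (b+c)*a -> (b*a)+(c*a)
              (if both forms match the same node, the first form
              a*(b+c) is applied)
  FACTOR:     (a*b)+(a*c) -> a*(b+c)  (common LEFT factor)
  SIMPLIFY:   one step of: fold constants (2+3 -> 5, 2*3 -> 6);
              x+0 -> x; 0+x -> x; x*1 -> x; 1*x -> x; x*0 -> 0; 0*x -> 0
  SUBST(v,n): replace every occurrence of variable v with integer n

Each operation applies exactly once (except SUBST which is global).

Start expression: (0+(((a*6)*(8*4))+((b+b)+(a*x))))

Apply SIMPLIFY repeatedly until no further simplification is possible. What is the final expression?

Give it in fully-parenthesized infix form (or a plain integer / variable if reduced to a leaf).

Answer: (((a*6)*32)+((b+b)+(a*x)))

Derivation:
Start: (0+(((a*6)*(8*4))+((b+b)+(a*x))))
Step 1: at root: (0+(((a*6)*(8*4))+((b+b)+(a*x)))) -> (((a*6)*(8*4))+((b+b)+(a*x))); overall: (0+(((a*6)*(8*4))+((b+b)+(a*x)))) -> (((a*6)*(8*4))+((b+b)+(a*x)))
Step 2: at LR: (8*4) -> 32; overall: (((a*6)*(8*4))+((b+b)+(a*x))) -> (((a*6)*32)+((b+b)+(a*x)))
Fixed point: (((a*6)*32)+((b+b)+(a*x)))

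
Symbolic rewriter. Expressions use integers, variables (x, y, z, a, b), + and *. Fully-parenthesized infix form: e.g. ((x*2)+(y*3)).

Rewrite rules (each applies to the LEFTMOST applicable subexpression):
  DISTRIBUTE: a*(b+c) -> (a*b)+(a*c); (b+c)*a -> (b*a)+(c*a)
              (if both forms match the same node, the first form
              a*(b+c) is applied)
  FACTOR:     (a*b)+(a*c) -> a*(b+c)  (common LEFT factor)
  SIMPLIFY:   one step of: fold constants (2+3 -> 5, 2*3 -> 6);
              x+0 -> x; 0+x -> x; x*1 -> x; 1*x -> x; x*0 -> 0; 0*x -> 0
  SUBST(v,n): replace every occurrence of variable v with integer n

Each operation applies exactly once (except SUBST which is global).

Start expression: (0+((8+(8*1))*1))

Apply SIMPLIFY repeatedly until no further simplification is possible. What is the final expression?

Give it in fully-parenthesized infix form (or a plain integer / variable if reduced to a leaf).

Start: (0+((8+(8*1))*1))
Step 1: at root: (0+((8+(8*1))*1)) -> ((8+(8*1))*1); overall: (0+((8+(8*1))*1)) -> ((8+(8*1))*1)
Step 2: at root: ((8+(8*1))*1) -> (8+(8*1)); overall: ((8+(8*1))*1) -> (8+(8*1))
Step 3: at R: (8*1) -> 8; overall: (8+(8*1)) -> (8+8)
Step 4: at root: (8+8) -> 16; overall: (8+8) -> 16
Fixed point: 16

Answer: 16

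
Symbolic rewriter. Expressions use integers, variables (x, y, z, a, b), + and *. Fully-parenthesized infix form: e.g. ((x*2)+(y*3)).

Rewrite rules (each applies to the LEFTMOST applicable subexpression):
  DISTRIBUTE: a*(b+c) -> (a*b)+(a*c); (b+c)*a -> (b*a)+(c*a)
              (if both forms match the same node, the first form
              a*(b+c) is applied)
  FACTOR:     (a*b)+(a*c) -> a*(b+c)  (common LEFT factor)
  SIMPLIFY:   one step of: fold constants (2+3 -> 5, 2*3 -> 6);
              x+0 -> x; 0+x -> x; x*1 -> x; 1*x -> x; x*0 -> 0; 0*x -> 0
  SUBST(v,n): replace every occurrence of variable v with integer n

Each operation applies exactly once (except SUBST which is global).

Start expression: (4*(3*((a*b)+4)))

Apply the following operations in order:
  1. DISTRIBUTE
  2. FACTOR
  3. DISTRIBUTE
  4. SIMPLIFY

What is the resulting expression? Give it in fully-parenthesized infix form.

Start: (4*(3*((a*b)+4)))
Apply DISTRIBUTE at R (target: (3*((a*b)+4))): (4*(3*((a*b)+4))) -> (4*((3*(a*b))+(3*4)))
Apply FACTOR at R (target: ((3*(a*b))+(3*4))): (4*((3*(a*b))+(3*4))) -> (4*(3*((a*b)+4)))
Apply DISTRIBUTE at R (target: (3*((a*b)+4))): (4*(3*((a*b)+4))) -> (4*((3*(a*b))+(3*4)))
Apply SIMPLIFY at RR (target: (3*4)): (4*((3*(a*b))+(3*4))) -> (4*((3*(a*b))+12))

Answer: (4*((3*(a*b))+12))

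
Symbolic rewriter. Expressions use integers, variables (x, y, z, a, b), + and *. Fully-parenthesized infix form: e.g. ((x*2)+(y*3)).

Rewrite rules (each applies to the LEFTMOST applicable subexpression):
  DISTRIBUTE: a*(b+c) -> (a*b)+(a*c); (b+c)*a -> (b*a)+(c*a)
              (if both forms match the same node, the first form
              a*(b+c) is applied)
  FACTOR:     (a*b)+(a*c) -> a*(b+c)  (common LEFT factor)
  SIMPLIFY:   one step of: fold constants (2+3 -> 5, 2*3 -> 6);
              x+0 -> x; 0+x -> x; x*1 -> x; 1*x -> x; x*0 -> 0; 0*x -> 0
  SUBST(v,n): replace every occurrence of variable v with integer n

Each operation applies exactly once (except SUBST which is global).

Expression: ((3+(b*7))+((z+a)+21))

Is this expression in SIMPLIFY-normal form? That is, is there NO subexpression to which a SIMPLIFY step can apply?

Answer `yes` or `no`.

Expression: ((3+(b*7))+((z+a)+21))
Scanning for simplifiable subexpressions (pre-order)...
  at root: ((3+(b*7))+((z+a)+21)) (not simplifiable)
  at L: (3+(b*7)) (not simplifiable)
  at LR: (b*7) (not simplifiable)
  at R: ((z+a)+21) (not simplifiable)
  at RL: (z+a) (not simplifiable)
Result: no simplifiable subexpression found -> normal form.

Answer: yes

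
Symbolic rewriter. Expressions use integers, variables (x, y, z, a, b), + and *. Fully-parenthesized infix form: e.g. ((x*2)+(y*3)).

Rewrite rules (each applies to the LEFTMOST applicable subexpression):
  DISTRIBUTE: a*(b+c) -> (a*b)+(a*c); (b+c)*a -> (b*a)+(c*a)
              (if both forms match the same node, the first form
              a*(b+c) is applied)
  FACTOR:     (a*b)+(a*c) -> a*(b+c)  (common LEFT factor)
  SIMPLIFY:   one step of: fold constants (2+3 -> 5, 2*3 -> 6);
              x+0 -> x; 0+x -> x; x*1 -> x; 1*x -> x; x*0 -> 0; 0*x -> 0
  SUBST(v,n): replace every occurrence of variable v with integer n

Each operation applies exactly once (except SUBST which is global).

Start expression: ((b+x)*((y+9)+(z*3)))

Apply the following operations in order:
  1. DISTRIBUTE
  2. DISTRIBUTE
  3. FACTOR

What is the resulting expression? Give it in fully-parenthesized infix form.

Start: ((b+x)*((y+9)+(z*3)))
Apply DISTRIBUTE at root (target: ((b+x)*((y+9)+(z*3)))): ((b+x)*((y+9)+(z*3))) -> (((b+x)*(y+9))+((b+x)*(z*3)))
Apply DISTRIBUTE at L (target: ((b+x)*(y+9))): (((b+x)*(y+9))+((b+x)*(z*3))) -> ((((b+x)*y)+((b+x)*9))+((b+x)*(z*3)))
Apply FACTOR at L (target: (((b+x)*y)+((b+x)*9))): ((((b+x)*y)+((b+x)*9))+((b+x)*(z*3))) -> (((b+x)*(y+9))+((b+x)*(z*3)))

Answer: (((b+x)*(y+9))+((b+x)*(z*3)))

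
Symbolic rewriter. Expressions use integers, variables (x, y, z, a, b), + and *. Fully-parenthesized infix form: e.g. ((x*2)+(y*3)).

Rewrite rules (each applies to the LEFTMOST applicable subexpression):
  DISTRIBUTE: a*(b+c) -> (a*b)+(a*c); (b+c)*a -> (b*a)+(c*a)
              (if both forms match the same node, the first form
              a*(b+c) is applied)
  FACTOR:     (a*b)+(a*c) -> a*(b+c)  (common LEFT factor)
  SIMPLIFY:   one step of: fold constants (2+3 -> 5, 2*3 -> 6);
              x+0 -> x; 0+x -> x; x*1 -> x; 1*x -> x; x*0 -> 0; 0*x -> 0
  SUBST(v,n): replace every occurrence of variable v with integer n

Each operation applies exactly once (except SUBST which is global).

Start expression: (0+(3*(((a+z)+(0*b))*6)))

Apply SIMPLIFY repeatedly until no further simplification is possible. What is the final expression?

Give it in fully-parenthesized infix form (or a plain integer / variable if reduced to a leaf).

Answer: (3*((a+z)*6))

Derivation:
Start: (0+(3*(((a+z)+(0*b))*6)))
Step 1: at root: (0+(3*(((a+z)+(0*b))*6))) -> (3*(((a+z)+(0*b))*6)); overall: (0+(3*(((a+z)+(0*b))*6))) -> (3*(((a+z)+(0*b))*6))
Step 2: at RLR: (0*b) -> 0; overall: (3*(((a+z)+(0*b))*6)) -> (3*(((a+z)+0)*6))
Step 3: at RL: ((a+z)+0) -> (a+z); overall: (3*(((a+z)+0)*6)) -> (3*((a+z)*6))
Fixed point: (3*((a+z)*6))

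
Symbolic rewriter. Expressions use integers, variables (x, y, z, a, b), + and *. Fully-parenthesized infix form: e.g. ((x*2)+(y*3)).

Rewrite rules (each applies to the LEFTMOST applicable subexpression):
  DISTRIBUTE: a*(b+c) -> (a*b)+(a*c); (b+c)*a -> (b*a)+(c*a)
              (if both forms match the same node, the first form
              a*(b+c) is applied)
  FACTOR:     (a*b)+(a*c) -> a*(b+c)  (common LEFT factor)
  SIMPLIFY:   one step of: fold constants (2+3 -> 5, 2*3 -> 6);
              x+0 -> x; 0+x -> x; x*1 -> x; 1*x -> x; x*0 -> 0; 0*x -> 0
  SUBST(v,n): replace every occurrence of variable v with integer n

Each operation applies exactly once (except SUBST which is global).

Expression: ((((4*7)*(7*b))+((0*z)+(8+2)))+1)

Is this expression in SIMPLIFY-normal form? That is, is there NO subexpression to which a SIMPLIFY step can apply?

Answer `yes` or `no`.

Answer: no

Derivation:
Expression: ((((4*7)*(7*b))+((0*z)+(8+2)))+1)
Scanning for simplifiable subexpressions (pre-order)...
  at root: ((((4*7)*(7*b))+((0*z)+(8+2)))+1) (not simplifiable)
  at L: (((4*7)*(7*b))+((0*z)+(8+2))) (not simplifiable)
  at LL: ((4*7)*(7*b)) (not simplifiable)
  at LLL: (4*7) (SIMPLIFIABLE)
  at LLR: (7*b) (not simplifiable)
  at LR: ((0*z)+(8+2)) (not simplifiable)
  at LRL: (0*z) (SIMPLIFIABLE)
  at LRR: (8+2) (SIMPLIFIABLE)
Found simplifiable subexpr at path LLL: (4*7)
One SIMPLIFY step would give: (((28*(7*b))+((0*z)+(8+2)))+1)
-> NOT in normal form.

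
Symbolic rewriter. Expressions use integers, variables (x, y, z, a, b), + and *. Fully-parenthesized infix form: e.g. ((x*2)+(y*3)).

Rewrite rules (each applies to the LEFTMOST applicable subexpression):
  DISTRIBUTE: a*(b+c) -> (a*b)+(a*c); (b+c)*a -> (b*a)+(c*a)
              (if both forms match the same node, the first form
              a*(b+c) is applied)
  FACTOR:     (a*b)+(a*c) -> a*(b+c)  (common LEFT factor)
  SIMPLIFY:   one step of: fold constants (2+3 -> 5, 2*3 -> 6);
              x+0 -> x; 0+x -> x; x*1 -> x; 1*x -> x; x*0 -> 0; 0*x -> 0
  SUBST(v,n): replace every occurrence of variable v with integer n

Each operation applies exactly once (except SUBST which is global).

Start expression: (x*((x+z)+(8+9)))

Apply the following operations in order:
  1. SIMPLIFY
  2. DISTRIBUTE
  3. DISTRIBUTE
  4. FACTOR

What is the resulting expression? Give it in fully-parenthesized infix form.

Answer: ((x*(x+z))+(x*17))

Derivation:
Start: (x*((x+z)+(8+9)))
Apply SIMPLIFY at RR (target: (8+9)): (x*((x+z)+(8+9))) -> (x*((x+z)+17))
Apply DISTRIBUTE at root (target: (x*((x+z)+17))): (x*((x+z)+17)) -> ((x*(x+z))+(x*17))
Apply DISTRIBUTE at L (target: (x*(x+z))): ((x*(x+z))+(x*17)) -> (((x*x)+(x*z))+(x*17))
Apply FACTOR at L (target: ((x*x)+(x*z))): (((x*x)+(x*z))+(x*17)) -> ((x*(x+z))+(x*17))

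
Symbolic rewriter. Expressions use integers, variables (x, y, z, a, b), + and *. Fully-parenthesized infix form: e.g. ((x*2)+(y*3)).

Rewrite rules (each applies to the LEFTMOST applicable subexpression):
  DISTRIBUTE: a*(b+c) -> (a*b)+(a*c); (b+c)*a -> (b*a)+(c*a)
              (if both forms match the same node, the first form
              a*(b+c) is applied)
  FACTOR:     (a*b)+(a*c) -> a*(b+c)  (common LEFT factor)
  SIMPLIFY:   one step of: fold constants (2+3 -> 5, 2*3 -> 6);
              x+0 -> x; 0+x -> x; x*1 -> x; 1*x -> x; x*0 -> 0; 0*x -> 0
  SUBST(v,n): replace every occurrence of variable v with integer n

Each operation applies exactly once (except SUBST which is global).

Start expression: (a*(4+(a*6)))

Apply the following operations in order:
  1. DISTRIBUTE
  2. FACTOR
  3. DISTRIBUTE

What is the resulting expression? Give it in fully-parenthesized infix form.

Answer: ((a*4)+(a*(a*6)))

Derivation:
Start: (a*(4+(a*6)))
Apply DISTRIBUTE at root (target: (a*(4+(a*6)))): (a*(4+(a*6))) -> ((a*4)+(a*(a*6)))
Apply FACTOR at root (target: ((a*4)+(a*(a*6)))): ((a*4)+(a*(a*6))) -> (a*(4+(a*6)))
Apply DISTRIBUTE at root (target: (a*(4+(a*6)))): (a*(4+(a*6))) -> ((a*4)+(a*(a*6)))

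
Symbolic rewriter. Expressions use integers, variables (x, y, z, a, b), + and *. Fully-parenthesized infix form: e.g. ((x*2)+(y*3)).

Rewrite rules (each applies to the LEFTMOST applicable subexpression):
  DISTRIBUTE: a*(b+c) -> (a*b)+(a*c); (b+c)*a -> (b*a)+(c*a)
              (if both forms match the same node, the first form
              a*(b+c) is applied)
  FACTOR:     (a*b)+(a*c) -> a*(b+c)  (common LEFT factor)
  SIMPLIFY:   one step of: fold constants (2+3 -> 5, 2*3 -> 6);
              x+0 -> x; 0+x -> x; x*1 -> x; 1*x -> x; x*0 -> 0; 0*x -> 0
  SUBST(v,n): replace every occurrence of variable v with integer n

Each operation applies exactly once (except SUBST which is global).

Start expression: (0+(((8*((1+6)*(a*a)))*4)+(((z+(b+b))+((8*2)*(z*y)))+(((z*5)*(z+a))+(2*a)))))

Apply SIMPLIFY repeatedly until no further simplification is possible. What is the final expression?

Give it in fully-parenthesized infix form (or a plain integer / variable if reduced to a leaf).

Answer: (((8*(7*(a*a)))*4)+(((z+(b+b))+(16*(z*y)))+(((z*5)*(z+a))+(2*a))))

Derivation:
Start: (0+(((8*((1+6)*(a*a)))*4)+(((z+(b+b))+((8*2)*(z*y)))+(((z*5)*(z+a))+(2*a)))))
Step 1: at root: (0+(((8*((1+6)*(a*a)))*4)+(((z+(b+b))+((8*2)*(z*y)))+(((z*5)*(z+a))+(2*a))))) -> (((8*((1+6)*(a*a)))*4)+(((z+(b+b))+((8*2)*(z*y)))+(((z*5)*(z+a))+(2*a)))); overall: (0+(((8*((1+6)*(a*a)))*4)+(((z+(b+b))+((8*2)*(z*y)))+(((z*5)*(z+a))+(2*a))))) -> (((8*((1+6)*(a*a)))*4)+(((z+(b+b))+((8*2)*(z*y)))+(((z*5)*(z+a))+(2*a))))
Step 2: at LLRL: (1+6) -> 7; overall: (((8*((1+6)*(a*a)))*4)+(((z+(b+b))+((8*2)*(z*y)))+(((z*5)*(z+a))+(2*a)))) -> (((8*(7*(a*a)))*4)+(((z+(b+b))+((8*2)*(z*y)))+(((z*5)*(z+a))+(2*a))))
Step 3: at RLRL: (8*2) -> 16; overall: (((8*(7*(a*a)))*4)+(((z+(b+b))+((8*2)*(z*y)))+(((z*5)*(z+a))+(2*a)))) -> (((8*(7*(a*a)))*4)+(((z+(b+b))+(16*(z*y)))+(((z*5)*(z+a))+(2*a))))
Fixed point: (((8*(7*(a*a)))*4)+(((z+(b+b))+(16*(z*y)))+(((z*5)*(z+a))+(2*a))))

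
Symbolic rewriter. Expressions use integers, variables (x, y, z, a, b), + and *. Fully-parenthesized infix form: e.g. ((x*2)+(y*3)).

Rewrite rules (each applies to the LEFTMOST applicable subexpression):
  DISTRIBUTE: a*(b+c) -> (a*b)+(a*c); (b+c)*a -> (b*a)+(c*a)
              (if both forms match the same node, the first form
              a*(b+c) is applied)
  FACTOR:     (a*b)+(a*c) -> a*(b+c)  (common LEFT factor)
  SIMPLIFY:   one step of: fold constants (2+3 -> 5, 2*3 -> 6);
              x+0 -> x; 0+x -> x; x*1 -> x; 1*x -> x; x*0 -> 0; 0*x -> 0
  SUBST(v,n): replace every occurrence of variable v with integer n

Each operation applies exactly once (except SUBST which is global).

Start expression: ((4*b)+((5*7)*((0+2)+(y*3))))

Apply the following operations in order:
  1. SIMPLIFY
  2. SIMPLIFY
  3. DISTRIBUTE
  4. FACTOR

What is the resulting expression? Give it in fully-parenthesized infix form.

Start: ((4*b)+((5*7)*((0+2)+(y*3))))
Apply SIMPLIFY at RL (target: (5*7)): ((4*b)+((5*7)*((0+2)+(y*3)))) -> ((4*b)+(35*((0+2)+(y*3))))
Apply SIMPLIFY at RRL (target: (0+2)): ((4*b)+(35*((0+2)+(y*3)))) -> ((4*b)+(35*(2+(y*3))))
Apply DISTRIBUTE at R (target: (35*(2+(y*3)))): ((4*b)+(35*(2+(y*3)))) -> ((4*b)+((35*2)+(35*(y*3))))
Apply FACTOR at R (target: ((35*2)+(35*(y*3)))): ((4*b)+((35*2)+(35*(y*3)))) -> ((4*b)+(35*(2+(y*3))))

Answer: ((4*b)+(35*(2+(y*3))))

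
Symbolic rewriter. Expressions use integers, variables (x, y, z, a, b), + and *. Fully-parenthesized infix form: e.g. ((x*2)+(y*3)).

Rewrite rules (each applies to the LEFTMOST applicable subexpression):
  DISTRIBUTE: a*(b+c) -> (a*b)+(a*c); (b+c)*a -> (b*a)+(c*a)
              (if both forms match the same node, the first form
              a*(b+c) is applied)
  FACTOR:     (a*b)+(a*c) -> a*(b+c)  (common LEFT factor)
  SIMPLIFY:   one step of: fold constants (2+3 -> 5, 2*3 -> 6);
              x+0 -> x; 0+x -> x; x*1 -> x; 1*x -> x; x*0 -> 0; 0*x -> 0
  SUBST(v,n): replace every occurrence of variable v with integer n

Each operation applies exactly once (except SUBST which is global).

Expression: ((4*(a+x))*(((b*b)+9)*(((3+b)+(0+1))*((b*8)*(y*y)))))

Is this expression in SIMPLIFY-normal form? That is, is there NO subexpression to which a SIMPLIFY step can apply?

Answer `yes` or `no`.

Expression: ((4*(a+x))*(((b*b)+9)*(((3+b)+(0+1))*((b*8)*(y*y)))))
Scanning for simplifiable subexpressions (pre-order)...
  at root: ((4*(a+x))*(((b*b)+9)*(((3+b)+(0+1))*((b*8)*(y*y))))) (not simplifiable)
  at L: (4*(a+x)) (not simplifiable)
  at LR: (a+x) (not simplifiable)
  at R: (((b*b)+9)*(((3+b)+(0+1))*((b*8)*(y*y)))) (not simplifiable)
  at RL: ((b*b)+9) (not simplifiable)
  at RLL: (b*b) (not simplifiable)
  at RR: (((3+b)+(0+1))*((b*8)*(y*y))) (not simplifiable)
  at RRL: ((3+b)+(0+1)) (not simplifiable)
  at RRLL: (3+b) (not simplifiable)
  at RRLR: (0+1) (SIMPLIFIABLE)
  at RRR: ((b*8)*(y*y)) (not simplifiable)
  at RRRL: (b*8) (not simplifiable)
  at RRRR: (y*y) (not simplifiable)
Found simplifiable subexpr at path RRLR: (0+1)
One SIMPLIFY step would give: ((4*(a+x))*(((b*b)+9)*(((3+b)+1)*((b*8)*(y*y)))))
-> NOT in normal form.

Answer: no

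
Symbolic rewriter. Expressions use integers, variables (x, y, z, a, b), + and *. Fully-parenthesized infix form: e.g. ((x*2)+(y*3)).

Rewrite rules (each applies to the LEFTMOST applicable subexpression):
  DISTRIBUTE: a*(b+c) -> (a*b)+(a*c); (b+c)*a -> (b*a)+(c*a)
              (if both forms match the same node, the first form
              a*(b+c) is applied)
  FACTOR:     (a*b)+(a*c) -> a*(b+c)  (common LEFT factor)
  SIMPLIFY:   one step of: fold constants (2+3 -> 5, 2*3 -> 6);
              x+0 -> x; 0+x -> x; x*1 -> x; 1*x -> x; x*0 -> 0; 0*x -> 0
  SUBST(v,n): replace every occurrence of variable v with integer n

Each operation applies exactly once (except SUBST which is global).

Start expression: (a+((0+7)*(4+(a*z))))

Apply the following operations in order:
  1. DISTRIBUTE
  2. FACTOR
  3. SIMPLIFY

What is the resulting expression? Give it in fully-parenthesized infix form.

Answer: (a+(7*(4+(a*z))))

Derivation:
Start: (a+((0+7)*(4+(a*z))))
Apply DISTRIBUTE at R (target: ((0+7)*(4+(a*z)))): (a+((0+7)*(4+(a*z)))) -> (a+(((0+7)*4)+((0+7)*(a*z))))
Apply FACTOR at R (target: (((0+7)*4)+((0+7)*(a*z)))): (a+(((0+7)*4)+((0+7)*(a*z)))) -> (a+((0+7)*(4+(a*z))))
Apply SIMPLIFY at RL (target: (0+7)): (a+((0+7)*(4+(a*z)))) -> (a+(7*(4+(a*z))))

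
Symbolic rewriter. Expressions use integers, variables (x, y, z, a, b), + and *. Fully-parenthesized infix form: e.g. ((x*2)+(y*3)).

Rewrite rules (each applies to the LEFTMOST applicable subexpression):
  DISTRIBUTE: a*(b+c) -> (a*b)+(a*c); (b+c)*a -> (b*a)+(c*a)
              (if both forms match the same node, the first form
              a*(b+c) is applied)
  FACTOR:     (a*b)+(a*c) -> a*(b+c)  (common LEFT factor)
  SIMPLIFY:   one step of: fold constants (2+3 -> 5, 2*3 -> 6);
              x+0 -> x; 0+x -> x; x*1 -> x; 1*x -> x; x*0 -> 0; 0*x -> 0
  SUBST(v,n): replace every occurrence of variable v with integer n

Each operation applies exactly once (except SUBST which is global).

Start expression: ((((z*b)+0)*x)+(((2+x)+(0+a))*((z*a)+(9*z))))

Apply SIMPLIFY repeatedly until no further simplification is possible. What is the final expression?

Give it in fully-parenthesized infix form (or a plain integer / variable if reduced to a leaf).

Start: ((((z*b)+0)*x)+(((2+x)+(0+a))*((z*a)+(9*z))))
Step 1: at LL: ((z*b)+0) -> (z*b); overall: ((((z*b)+0)*x)+(((2+x)+(0+a))*((z*a)+(9*z)))) -> (((z*b)*x)+(((2+x)+(0+a))*((z*a)+(9*z))))
Step 2: at RLR: (0+a) -> a; overall: (((z*b)*x)+(((2+x)+(0+a))*((z*a)+(9*z)))) -> (((z*b)*x)+(((2+x)+a)*((z*a)+(9*z))))
Fixed point: (((z*b)*x)+(((2+x)+a)*((z*a)+(9*z))))

Answer: (((z*b)*x)+(((2+x)+a)*((z*a)+(9*z))))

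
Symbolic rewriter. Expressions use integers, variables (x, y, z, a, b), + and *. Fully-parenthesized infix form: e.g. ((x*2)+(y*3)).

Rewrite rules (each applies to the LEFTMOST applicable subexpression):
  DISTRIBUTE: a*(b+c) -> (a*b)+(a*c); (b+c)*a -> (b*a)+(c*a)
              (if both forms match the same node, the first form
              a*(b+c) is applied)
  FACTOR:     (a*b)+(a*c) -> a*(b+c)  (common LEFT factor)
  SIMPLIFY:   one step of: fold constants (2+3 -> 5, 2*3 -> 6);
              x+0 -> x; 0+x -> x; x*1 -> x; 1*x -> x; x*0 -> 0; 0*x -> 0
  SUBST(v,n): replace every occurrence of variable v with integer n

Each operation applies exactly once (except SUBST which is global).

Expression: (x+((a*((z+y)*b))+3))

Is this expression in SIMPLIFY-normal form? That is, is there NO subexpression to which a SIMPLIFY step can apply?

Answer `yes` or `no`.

Expression: (x+((a*((z+y)*b))+3))
Scanning for simplifiable subexpressions (pre-order)...
  at root: (x+((a*((z+y)*b))+3)) (not simplifiable)
  at R: ((a*((z+y)*b))+3) (not simplifiable)
  at RL: (a*((z+y)*b)) (not simplifiable)
  at RLR: ((z+y)*b) (not simplifiable)
  at RLRL: (z+y) (not simplifiable)
Result: no simplifiable subexpression found -> normal form.

Answer: yes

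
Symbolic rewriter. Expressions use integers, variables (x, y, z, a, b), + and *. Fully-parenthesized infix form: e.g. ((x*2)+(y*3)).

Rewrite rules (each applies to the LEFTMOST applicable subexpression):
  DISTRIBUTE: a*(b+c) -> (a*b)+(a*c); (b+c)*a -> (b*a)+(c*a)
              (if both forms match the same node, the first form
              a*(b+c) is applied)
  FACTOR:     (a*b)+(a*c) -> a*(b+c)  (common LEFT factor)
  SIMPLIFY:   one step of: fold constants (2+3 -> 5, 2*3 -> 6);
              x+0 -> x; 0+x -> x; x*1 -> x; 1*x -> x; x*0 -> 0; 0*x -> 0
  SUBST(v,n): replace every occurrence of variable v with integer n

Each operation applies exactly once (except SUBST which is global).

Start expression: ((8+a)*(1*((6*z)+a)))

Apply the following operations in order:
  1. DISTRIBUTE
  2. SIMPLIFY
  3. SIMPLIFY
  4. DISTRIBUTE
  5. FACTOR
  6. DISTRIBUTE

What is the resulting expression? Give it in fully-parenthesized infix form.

Start: ((8+a)*(1*((6*z)+a)))
Apply DISTRIBUTE at root (target: ((8+a)*(1*((6*z)+a)))): ((8+a)*(1*((6*z)+a))) -> ((8*(1*((6*z)+a)))+(a*(1*((6*z)+a))))
Apply SIMPLIFY at LR (target: (1*((6*z)+a))): ((8*(1*((6*z)+a)))+(a*(1*((6*z)+a)))) -> ((8*((6*z)+a))+(a*(1*((6*z)+a))))
Apply SIMPLIFY at RR (target: (1*((6*z)+a))): ((8*((6*z)+a))+(a*(1*((6*z)+a)))) -> ((8*((6*z)+a))+(a*((6*z)+a)))
Apply DISTRIBUTE at L (target: (8*((6*z)+a))): ((8*((6*z)+a))+(a*((6*z)+a))) -> (((8*(6*z))+(8*a))+(a*((6*z)+a)))
Apply FACTOR at L (target: ((8*(6*z))+(8*a))): (((8*(6*z))+(8*a))+(a*((6*z)+a))) -> ((8*((6*z)+a))+(a*((6*z)+a)))
Apply DISTRIBUTE at L (target: (8*((6*z)+a))): ((8*((6*z)+a))+(a*((6*z)+a))) -> (((8*(6*z))+(8*a))+(a*((6*z)+a)))

Answer: (((8*(6*z))+(8*a))+(a*((6*z)+a)))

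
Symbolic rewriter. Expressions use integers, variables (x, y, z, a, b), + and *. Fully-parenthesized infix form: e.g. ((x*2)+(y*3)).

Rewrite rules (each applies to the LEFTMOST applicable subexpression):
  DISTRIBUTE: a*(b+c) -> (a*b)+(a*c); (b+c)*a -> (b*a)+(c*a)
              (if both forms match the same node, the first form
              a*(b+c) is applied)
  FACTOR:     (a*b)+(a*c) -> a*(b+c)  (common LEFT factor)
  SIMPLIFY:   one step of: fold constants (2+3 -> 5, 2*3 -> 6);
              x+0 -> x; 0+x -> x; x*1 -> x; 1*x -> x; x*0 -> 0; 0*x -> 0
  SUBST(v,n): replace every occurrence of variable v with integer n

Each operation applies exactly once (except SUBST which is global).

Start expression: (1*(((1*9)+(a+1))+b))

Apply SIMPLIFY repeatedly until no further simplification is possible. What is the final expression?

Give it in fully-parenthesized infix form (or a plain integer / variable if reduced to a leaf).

Answer: ((9+(a+1))+b)

Derivation:
Start: (1*(((1*9)+(a+1))+b))
Step 1: at root: (1*(((1*9)+(a+1))+b)) -> (((1*9)+(a+1))+b); overall: (1*(((1*9)+(a+1))+b)) -> (((1*9)+(a+1))+b)
Step 2: at LL: (1*9) -> 9; overall: (((1*9)+(a+1))+b) -> ((9+(a+1))+b)
Fixed point: ((9+(a+1))+b)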